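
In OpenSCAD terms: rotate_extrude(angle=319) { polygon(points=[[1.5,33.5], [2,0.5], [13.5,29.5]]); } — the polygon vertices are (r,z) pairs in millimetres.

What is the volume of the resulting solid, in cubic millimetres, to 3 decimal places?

Profile (r,z), 3 vertices: (1.5,33.5) (2,0.5) (13.5,29.5)
edge 0: (1.5,33.5)→(2,0.5)  cross = 1.5·0.5 − 2·33.5 = -66.2500; (r_i+r_j)·cross = 3.5·-66.2500 = -231.8750
edge 1: (2,0.5)→(13.5,29.5)  cross = 2·29.5 − 13.5·0.5 = 52.2500; (r_i+r_j)·cross = 15.5·52.2500 = 809.8750
edge 2: (13.5,29.5)→(1.5,33.5)  cross = 13.5·33.5 − 1.5·29.5 = 408.0000; (r_i+r_j)·cross = 15·408.0000 = 6120.0000
Σcross = 394.0000 → A = |Σcross|/2 = 197.0000 mm²
Σ(r_i+r_j)·cross = 6698.0000 → first moment M = |Σ|/6 = 1116.3333
R_c = M/A = 1116.3333/197.0000 = 5.6667 mm
θ = 319° = 5.567600 rad
V = θ·R_c·A = 5.567600·5.6667·197.0000 = 6215.298 mm³

Volume = 6215.298 mm³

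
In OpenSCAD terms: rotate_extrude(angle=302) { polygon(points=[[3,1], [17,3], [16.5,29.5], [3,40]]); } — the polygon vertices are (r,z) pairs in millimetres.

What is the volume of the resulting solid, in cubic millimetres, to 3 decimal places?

Volume = 22334.756 mm³

Profile (r,z), 4 vertices: (3,1) (17,3) (16.5,29.5) (3,40)
edge 0: (3,1)→(17,3)  cross = 3·3 − 17·1 = -8.0000; (r_i+r_j)·cross = 20·-8.0000 = -160.0000
edge 1: (17,3)→(16.5,29.5)  cross = 17·29.5 − 16.5·3 = 452.0000; (r_i+r_j)·cross = 33.5·452.0000 = 15142.0000
edge 2: (16.5,29.5)→(3,40)  cross = 16.5·40 − 3·29.5 = 571.5000; (r_i+r_j)·cross = 19.5·571.5000 = 11144.2500
edge 3: (3,40)→(3,1)  cross = 3·1 − 3·40 = -117.0000; (r_i+r_j)·cross = 6·-117.0000 = -702.0000
Σcross = 898.5000 → A = |Σcross|/2 = 449.2500 mm²
Σ(r_i+r_j)·cross = 25424.2500 → first moment M = |Σ|/6 = 4237.3750
R_c = M/A = 4237.3750/449.2500 = 9.4321 mm
θ = 302° = 5.270894 rad
V = θ·R_c·A = 5.270894·9.4321·449.2500 = 22334.756 mm³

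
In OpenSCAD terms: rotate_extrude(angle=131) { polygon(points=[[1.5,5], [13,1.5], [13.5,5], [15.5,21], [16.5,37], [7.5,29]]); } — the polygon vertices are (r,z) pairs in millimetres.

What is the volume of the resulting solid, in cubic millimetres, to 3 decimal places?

Profile (r,z), 6 vertices: (1.5,5) (13,1.5) (13.5,5) (15.5,21) (16.5,37) (7.5,29)
edge 0: (1.5,5)→(13,1.5)  cross = 1.5·1.5 − 13·5 = -62.7500; (r_i+r_j)·cross = 14.5·-62.7500 = -909.8750
edge 1: (13,1.5)→(13.5,5)  cross = 13·5 − 13.5·1.5 = 44.7500; (r_i+r_j)·cross = 26.5·44.7500 = 1185.8750
edge 2: (13.5,5)→(15.5,21)  cross = 13.5·21 − 15.5·5 = 206.0000; (r_i+r_j)·cross = 29·206.0000 = 5974.0000
edge 3: (15.5,21)→(16.5,37)  cross = 15.5·37 − 16.5·21 = 227.0000; (r_i+r_j)·cross = 32·227.0000 = 7264.0000
edge 4: (16.5,37)→(7.5,29)  cross = 16.5·29 − 7.5·37 = 201.0000; (r_i+r_j)·cross = 24·201.0000 = 4824.0000
edge 5: (7.5,29)→(1.5,5)  cross = 7.5·5 − 1.5·29 = -6.0000; (r_i+r_j)·cross = 9·-6.0000 = -54.0000
Σcross = 610.0000 → A = |Σcross|/2 = 305.0000 mm²
Σ(r_i+r_j)·cross = 18284.0000 → first moment M = |Σ|/6 = 3047.3333
R_c = M/A = 3047.3333/305.0000 = 9.9913 mm
θ = 131° = 2.286381 rad
V = θ·R_c·A = 2.286381·9.9913·305.0000 = 6967.366 mm³

Volume = 6967.366 mm³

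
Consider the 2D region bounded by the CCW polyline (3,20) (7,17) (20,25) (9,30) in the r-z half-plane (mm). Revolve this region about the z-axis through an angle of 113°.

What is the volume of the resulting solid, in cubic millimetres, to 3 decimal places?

Profile (r,z), 4 vertices: (3,20) (7,17) (20,25) (9,30)
edge 0: (3,20)→(7,17)  cross = 3·17 − 7·20 = -89.0000; (r_i+r_j)·cross = 10·-89.0000 = -890.0000
edge 1: (7,17)→(20,25)  cross = 7·25 − 20·17 = -165.0000; (r_i+r_j)·cross = 27·-165.0000 = -4455.0000
edge 2: (20,25)→(9,30)  cross = 20·30 − 9·25 = 375.0000; (r_i+r_j)·cross = 29·375.0000 = 10875.0000
edge 3: (9,30)→(3,20)  cross = 9·20 − 3·30 = 90.0000; (r_i+r_j)·cross = 12·90.0000 = 1080.0000
Σcross = 211.0000 → A = |Σcross|/2 = 105.5000 mm²
Σ(r_i+r_j)·cross = 6610.0000 → first moment M = |Σ|/6 = 1101.6667
R_c = M/A = 1101.6667/105.5000 = 10.4423 mm
θ = 113° = 1.972222 rad
V = θ·R_c·A = 1.972222·10.4423·105.5000 = 2172.731 mm³

Volume = 2172.731 mm³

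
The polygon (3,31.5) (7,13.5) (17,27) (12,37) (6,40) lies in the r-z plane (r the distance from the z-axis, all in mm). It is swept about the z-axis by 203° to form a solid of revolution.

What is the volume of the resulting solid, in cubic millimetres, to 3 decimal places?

Volume = 6695.124 mm³

Profile (r,z), 5 vertices: (3,31.5) (7,13.5) (17,27) (12,37) (6,40)
edge 0: (3,31.5)→(7,13.5)  cross = 3·13.5 − 7·31.5 = -180.0000; (r_i+r_j)·cross = 10·-180.0000 = -1800.0000
edge 1: (7,13.5)→(17,27)  cross = 7·27 − 17·13.5 = -40.5000; (r_i+r_j)·cross = 24·-40.5000 = -972.0000
edge 2: (17,27)→(12,37)  cross = 17·37 − 12·27 = 305.0000; (r_i+r_j)·cross = 29·305.0000 = 8845.0000
edge 3: (12,37)→(6,40)  cross = 12·40 − 6·37 = 258.0000; (r_i+r_j)·cross = 18·258.0000 = 4644.0000
edge 4: (6,40)→(3,31.5)  cross = 6·31.5 − 3·40 = 69.0000; (r_i+r_j)·cross = 9·69.0000 = 621.0000
Σcross = 411.5000 → A = |Σcross|/2 = 205.7500 mm²
Σ(r_i+r_j)·cross = 11338.0000 → first moment M = |Σ|/6 = 1889.6667
R_c = M/A = 1889.6667/205.7500 = 9.1843 mm
θ = 203° = 3.543018 rad
V = θ·R_c·A = 3.543018·9.1843·205.7500 = 6695.124 mm³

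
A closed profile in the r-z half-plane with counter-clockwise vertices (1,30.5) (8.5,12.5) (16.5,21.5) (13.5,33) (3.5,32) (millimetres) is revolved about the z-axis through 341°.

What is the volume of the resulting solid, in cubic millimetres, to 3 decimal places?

Profile (r,z), 5 vertices: (1,30.5) (8.5,12.5) (16.5,21.5) (13.5,33) (3.5,32)
edge 0: (1,30.5)→(8.5,12.5)  cross = 1·12.5 − 8.5·30.5 = -246.7500; (r_i+r_j)·cross = 9.5·-246.7500 = -2344.1250
edge 1: (8.5,12.5)→(16.5,21.5)  cross = 8.5·21.5 − 16.5·12.5 = -23.5000; (r_i+r_j)·cross = 25·-23.5000 = -587.5000
edge 2: (16.5,21.5)→(13.5,33)  cross = 16.5·33 − 13.5·21.5 = 254.2500; (r_i+r_j)·cross = 30·254.2500 = 7627.5000
edge 3: (13.5,33)→(3.5,32)  cross = 13.5·32 − 3.5·33 = 316.5000; (r_i+r_j)·cross = 17·316.5000 = 5380.5000
edge 4: (3.5,32)→(1,30.5)  cross = 3.5·30.5 − 1·32 = 74.7500; (r_i+r_j)·cross = 4.5·74.7500 = 336.3750
Σcross = 375.2500 → A = |Σcross|/2 = 187.6250 mm²
Σ(r_i+r_j)·cross = 10412.7500 → first moment M = |Σ|/6 = 1735.4583
R_c = M/A = 1735.4583/187.6250 = 9.2496 mm
θ = 341° = 5.951573 rad
V = θ·R_c·A = 5.951573·9.2496·187.6250 = 10328.707 mm³

Volume = 10328.707 mm³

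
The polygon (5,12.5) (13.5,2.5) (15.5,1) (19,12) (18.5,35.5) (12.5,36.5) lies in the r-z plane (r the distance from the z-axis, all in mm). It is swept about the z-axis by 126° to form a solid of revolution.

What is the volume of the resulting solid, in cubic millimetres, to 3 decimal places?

Profile (r,z), 6 vertices: (5,12.5) (13.5,2.5) (15.5,1) (19,12) (18.5,35.5) (12.5,36.5)
edge 0: (5,12.5)→(13.5,2.5)  cross = 5·2.5 − 13.5·12.5 = -156.2500; (r_i+r_j)·cross = 18.5·-156.2500 = -2890.6250
edge 1: (13.5,2.5)→(15.5,1)  cross = 13.5·1 − 15.5·2.5 = -25.2500; (r_i+r_j)·cross = 29·-25.2500 = -732.2500
edge 2: (15.5,1)→(19,12)  cross = 15.5·12 − 19·1 = 167.0000; (r_i+r_j)·cross = 34.5·167.0000 = 5761.5000
edge 3: (19,12)→(18.5,35.5)  cross = 19·35.5 − 18.5·12 = 452.5000; (r_i+r_j)·cross = 37.5·452.5000 = 16968.7500
edge 4: (18.5,35.5)→(12.5,36.5)  cross = 18.5·36.5 − 12.5·35.5 = 231.5000; (r_i+r_j)·cross = 31·231.5000 = 7176.5000
edge 5: (12.5,36.5)→(5,12.5)  cross = 12.5·12.5 − 5·36.5 = -26.2500; (r_i+r_j)·cross = 17.5·-26.2500 = -459.3750
Σcross = 643.2500 → A = |Σcross|/2 = 321.6250 mm²
Σ(r_i+r_j)·cross = 25824.5000 → first moment M = |Σ|/6 = 4304.0833
R_c = M/A = 4304.0833/321.6250 = 13.3823 mm
θ = 126° = 2.199115 rad
V = θ·R_c·A = 2.199115·13.3823·321.6250 = 9465.174 mm³

Volume = 9465.174 mm³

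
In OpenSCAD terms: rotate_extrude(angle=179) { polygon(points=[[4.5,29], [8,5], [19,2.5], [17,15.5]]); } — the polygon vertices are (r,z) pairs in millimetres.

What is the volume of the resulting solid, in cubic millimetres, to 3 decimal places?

Profile (r,z), 4 vertices: (4.5,29) (8,5) (19,2.5) (17,15.5)
edge 0: (4.5,29)→(8,5)  cross = 4.5·5 − 8·29 = -209.5000; (r_i+r_j)·cross = 12.5·-209.5000 = -2618.7500
edge 1: (8,5)→(19,2.5)  cross = 8·2.5 − 19·5 = -75.0000; (r_i+r_j)·cross = 27·-75.0000 = -2025.0000
edge 2: (19,2.5)→(17,15.5)  cross = 19·15.5 − 17·2.5 = 252.0000; (r_i+r_j)·cross = 36·252.0000 = 9072.0000
edge 3: (17,15.5)→(4.5,29)  cross = 17·29 − 4.5·15.5 = 423.2500; (r_i+r_j)·cross = 21.5·423.2500 = 9099.8750
Σcross = 390.7500 → A = |Σcross|/2 = 195.3750 mm²
Σ(r_i+r_j)·cross = 13528.1250 → first moment M = |Σ|/6 = 2254.6875
R_c = M/A = 2254.6875/195.3750 = 11.5403 mm
θ = 179° = 3.124139 rad
V = θ·R_c·A = 3.124139·11.5403·195.3750 = 7043.958 mm³

Volume = 7043.958 mm³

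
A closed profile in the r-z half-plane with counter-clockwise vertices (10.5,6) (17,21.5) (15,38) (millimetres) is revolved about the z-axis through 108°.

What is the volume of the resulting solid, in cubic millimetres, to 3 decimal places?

Volume = 1845.882 mm³

Profile (r,z), 3 vertices: (10.5,6) (17,21.5) (15,38)
edge 0: (10.5,6)→(17,21.5)  cross = 10.5·21.5 − 17·6 = 123.7500; (r_i+r_j)·cross = 27.5·123.7500 = 3403.1250
edge 1: (17,21.5)→(15,38)  cross = 17·38 − 15·21.5 = 323.5000; (r_i+r_j)·cross = 32·323.5000 = 10352.0000
edge 2: (15,38)→(10.5,6)  cross = 15·6 − 10.5·38 = -309.0000; (r_i+r_j)·cross = 25.5·-309.0000 = -7879.5000
Σcross = 138.2500 → A = |Σcross|/2 = 69.1250 mm²
Σ(r_i+r_j)·cross = 5875.6250 → first moment M = |Σ|/6 = 979.2708
R_c = M/A = 979.2708/69.1250 = 14.1667 mm
θ = 108° = 1.884956 rad
V = θ·R_c·A = 1.884956·14.1667·69.1250 = 1845.882 mm³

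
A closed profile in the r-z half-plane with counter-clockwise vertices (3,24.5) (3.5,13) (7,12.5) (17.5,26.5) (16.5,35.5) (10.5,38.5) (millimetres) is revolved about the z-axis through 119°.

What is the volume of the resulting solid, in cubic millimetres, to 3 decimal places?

Volume = 4722.446 mm³

Profile (r,z), 6 vertices: (3,24.5) (3.5,13) (7,12.5) (17.5,26.5) (16.5,35.5) (10.5,38.5)
edge 0: (3,24.5)→(3.5,13)  cross = 3·13 − 3.5·24.5 = -46.7500; (r_i+r_j)·cross = 6.5·-46.7500 = -303.8750
edge 1: (3.5,13)→(7,12.5)  cross = 3.5·12.5 − 7·13 = -47.2500; (r_i+r_j)·cross = 10.5·-47.2500 = -496.1250
edge 2: (7,12.5)→(17.5,26.5)  cross = 7·26.5 − 17.5·12.5 = -33.2500; (r_i+r_j)·cross = 24.5·-33.2500 = -814.6250
edge 3: (17.5,26.5)→(16.5,35.5)  cross = 17.5·35.5 − 16.5·26.5 = 184.0000; (r_i+r_j)·cross = 34·184.0000 = 6256.0000
edge 4: (16.5,35.5)→(10.5,38.5)  cross = 16.5·38.5 − 10.5·35.5 = 262.5000; (r_i+r_j)·cross = 27·262.5000 = 7087.5000
edge 5: (10.5,38.5)→(3,24.5)  cross = 10.5·24.5 − 3·38.5 = 141.7500; (r_i+r_j)·cross = 13.5·141.7500 = 1913.6250
Σcross = 461.0000 → A = |Σcross|/2 = 230.5000 mm²
Σ(r_i+r_j)·cross = 13642.5000 → first moment M = |Σ|/6 = 2273.7500
R_c = M/A = 2273.7500/230.5000 = 9.8644 mm
θ = 119° = 2.076942 rad
V = θ·R_c·A = 2.076942·9.8644·230.5000 = 4722.446 mm³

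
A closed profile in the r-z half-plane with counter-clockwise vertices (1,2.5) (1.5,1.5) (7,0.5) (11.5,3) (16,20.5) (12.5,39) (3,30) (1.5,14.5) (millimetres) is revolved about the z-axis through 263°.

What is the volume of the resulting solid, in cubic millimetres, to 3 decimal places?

Profile (r,z), 8 vertices: (1,2.5) (1.5,1.5) (7,0.5) (11.5,3) (16,20.5) (12.5,39) (3,30) (1.5,14.5)
edge 0: (1,2.5)→(1.5,1.5)  cross = 1·1.5 − 1.5·2.5 = -2.2500; (r_i+r_j)·cross = 2.5·-2.2500 = -5.6250
edge 1: (1.5,1.5)→(7,0.5)  cross = 1.5·0.5 − 7·1.5 = -9.7500; (r_i+r_j)·cross = 8.5·-9.7500 = -82.8750
edge 2: (7,0.5)→(11.5,3)  cross = 7·3 − 11.5·0.5 = 15.2500; (r_i+r_j)·cross = 18.5·15.2500 = 282.1250
edge 3: (11.5,3)→(16,20.5)  cross = 11.5·20.5 − 16·3 = 187.7500; (r_i+r_j)·cross = 27.5·187.7500 = 5163.1250
edge 4: (16,20.5)→(12.5,39)  cross = 16·39 − 12.5·20.5 = 367.7500; (r_i+r_j)·cross = 28.5·367.7500 = 10480.8750
edge 5: (12.5,39)→(3,30)  cross = 12.5·30 − 3·39 = 258.0000; (r_i+r_j)·cross = 15.5·258.0000 = 3999.0000
edge 6: (3,30)→(1.5,14.5)  cross = 3·14.5 − 1.5·30 = -1.5000; (r_i+r_j)·cross = 4.5·-1.5000 = -6.7500
edge 7: (1.5,14.5)→(1,2.5)  cross = 1.5·2.5 − 1·14.5 = -10.7500; (r_i+r_j)·cross = 2.5·-10.7500 = -26.8750
Σcross = 804.5000 → A = |Σcross|/2 = 402.2500 mm²
Σ(r_i+r_j)·cross = 19803.0000 → first moment M = |Σ|/6 = 3300.5000
R_c = M/A = 3300.5000/402.2500 = 8.2051 mm
θ = 263° = 4.590216 rad
V = θ·R_c·A = 4.590216·8.2051·402.2500 = 15150.008 mm³

Volume = 15150.008 mm³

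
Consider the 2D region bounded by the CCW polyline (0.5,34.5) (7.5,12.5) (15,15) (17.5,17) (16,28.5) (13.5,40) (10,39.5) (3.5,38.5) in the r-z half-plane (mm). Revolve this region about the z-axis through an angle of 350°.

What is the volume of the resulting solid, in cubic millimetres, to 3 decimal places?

Volume = 18369.990 mm³

Profile (r,z), 8 vertices: (0.5,34.5) (7.5,12.5) (15,15) (17.5,17) (16,28.5) (13.5,40) (10,39.5) (3.5,38.5)
edge 0: (0.5,34.5)→(7.5,12.5)  cross = 0.5·12.5 − 7.5·34.5 = -252.5000; (r_i+r_j)·cross = 8·-252.5000 = -2020.0000
edge 1: (7.5,12.5)→(15,15)  cross = 7.5·15 − 15·12.5 = -75.0000; (r_i+r_j)·cross = 22.5·-75.0000 = -1687.5000
edge 2: (15,15)→(17.5,17)  cross = 15·17 − 17.5·15 = -7.5000; (r_i+r_j)·cross = 32.5·-7.5000 = -243.7500
edge 3: (17.5,17)→(16,28.5)  cross = 17.5·28.5 − 16·17 = 226.7500; (r_i+r_j)·cross = 33.5·226.7500 = 7596.1250
edge 4: (16,28.5)→(13.5,40)  cross = 16·40 − 13.5·28.5 = 255.2500; (r_i+r_j)·cross = 29.5·255.2500 = 7529.8750
edge 5: (13.5,40)→(10,39.5)  cross = 13.5·39.5 − 10·40 = 133.2500; (r_i+r_j)·cross = 23.5·133.2500 = 3131.3750
edge 6: (10,39.5)→(3.5,38.5)  cross = 10·38.5 − 3.5·39.5 = 246.7500; (r_i+r_j)·cross = 13.5·246.7500 = 3331.1250
edge 7: (3.5,38.5)→(0.5,34.5)  cross = 3.5·34.5 − 0.5·38.5 = 101.5000; (r_i+r_j)·cross = 4·101.5000 = 406.0000
Σcross = 628.5000 → A = |Σcross|/2 = 314.2500 mm²
Σ(r_i+r_j)·cross = 18043.2500 → first moment M = |Σ|/6 = 3007.2083
R_c = M/A = 3007.2083/314.2500 = 9.5695 mm
θ = 350° = 6.108652 rad
V = θ·R_c·A = 6.108652·9.5695·314.2500 = 18369.990 mm³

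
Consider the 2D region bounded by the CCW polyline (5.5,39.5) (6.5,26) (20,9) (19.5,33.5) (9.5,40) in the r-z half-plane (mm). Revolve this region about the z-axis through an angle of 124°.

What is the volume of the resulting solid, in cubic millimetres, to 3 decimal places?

Profile (r,z), 5 vertices: (5.5,39.5) (6.5,26) (20,9) (19.5,33.5) (9.5,40)
edge 0: (5.5,39.5)→(6.5,26)  cross = 5.5·26 − 6.5·39.5 = -113.7500; (r_i+r_j)·cross = 12·-113.7500 = -1365.0000
edge 1: (6.5,26)→(20,9)  cross = 6.5·9 − 20·26 = -461.5000; (r_i+r_j)·cross = 26.5·-461.5000 = -12229.7500
edge 2: (20,9)→(19.5,33.5)  cross = 20·33.5 − 19.5·9 = 494.5000; (r_i+r_j)·cross = 39.5·494.5000 = 19532.7500
edge 3: (19.5,33.5)→(9.5,40)  cross = 19.5·40 − 9.5·33.5 = 461.7500; (r_i+r_j)·cross = 29·461.7500 = 13390.7500
edge 4: (9.5,40)→(5.5,39.5)  cross = 9.5·39.5 − 5.5·40 = 155.2500; (r_i+r_j)·cross = 15·155.2500 = 2328.7500
Σcross = 536.2500 → A = |Σcross|/2 = 268.1250 mm²
Σ(r_i+r_j)·cross = 21657.5000 → first moment M = |Σ|/6 = 3609.5833
R_c = M/A = 3609.5833/268.1250 = 13.4623 mm
θ = 124° = 2.164208 rad
V = θ·R_c·A = 2.164208·13.4623·268.1250 = 7811.890 mm³

Volume = 7811.890 mm³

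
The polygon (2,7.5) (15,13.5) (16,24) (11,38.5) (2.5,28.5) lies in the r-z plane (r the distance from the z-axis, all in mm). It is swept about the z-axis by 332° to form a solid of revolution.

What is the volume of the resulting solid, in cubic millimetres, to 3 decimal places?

Volume = 14752.055 mm³

Profile (r,z), 5 vertices: (2,7.5) (15,13.5) (16,24) (11,38.5) (2.5,28.5)
edge 0: (2,7.5)→(15,13.5)  cross = 2·13.5 − 15·7.5 = -85.5000; (r_i+r_j)·cross = 17·-85.5000 = -1453.5000
edge 1: (15,13.5)→(16,24)  cross = 15·24 − 16·13.5 = 144.0000; (r_i+r_j)·cross = 31·144.0000 = 4464.0000
edge 2: (16,24)→(11,38.5)  cross = 16·38.5 − 11·24 = 352.0000; (r_i+r_j)·cross = 27·352.0000 = 9504.0000
edge 3: (11,38.5)→(2.5,28.5)  cross = 11·28.5 − 2.5·38.5 = 217.2500; (r_i+r_j)·cross = 13.5·217.2500 = 2932.8750
edge 4: (2.5,28.5)→(2,7.5)  cross = 2.5·7.5 − 2·28.5 = -38.2500; (r_i+r_j)·cross = 4.5·-38.2500 = -172.1250
Σcross = 589.5000 → A = |Σcross|/2 = 294.7500 mm²
Σ(r_i+r_j)·cross = 15275.2500 → first moment M = |Σ|/6 = 2545.8750
R_c = M/A = 2545.8750/294.7500 = 8.6374 mm
θ = 332° = 5.794493 rad
V = θ·R_c·A = 5.794493·8.6374·294.7500 = 14752.055 mm³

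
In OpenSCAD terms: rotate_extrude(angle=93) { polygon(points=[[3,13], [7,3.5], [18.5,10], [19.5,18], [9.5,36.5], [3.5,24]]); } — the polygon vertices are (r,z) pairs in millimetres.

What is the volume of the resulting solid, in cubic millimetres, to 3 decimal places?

Volume = 5785.368 mm³

Profile (r,z), 6 vertices: (3,13) (7,3.5) (18.5,10) (19.5,18) (9.5,36.5) (3.5,24)
edge 0: (3,13)→(7,3.5)  cross = 3·3.5 − 7·13 = -80.5000; (r_i+r_j)·cross = 10·-80.5000 = -805.0000
edge 1: (7,3.5)→(18.5,10)  cross = 7·10 − 18.5·3.5 = 5.2500; (r_i+r_j)·cross = 25.5·5.2500 = 133.8750
edge 2: (18.5,10)→(19.5,18)  cross = 18.5·18 − 19.5·10 = 138.0000; (r_i+r_j)·cross = 38·138.0000 = 5244.0000
edge 3: (19.5,18)→(9.5,36.5)  cross = 19.5·36.5 − 9.5·18 = 540.7500; (r_i+r_j)·cross = 29·540.7500 = 15681.7500
edge 4: (9.5,36.5)→(3.5,24)  cross = 9.5·24 − 3.5·36.5 = 100.2500; (r_i+r_j)·cross = 13·100.2500 = 1303.2500
edge 5: (3.5,24)→(3,13)  cross = 3.5·13 − 3·24 = -26.5000; (r_i+r_j)·cross = 6.5·-26.5000 = -172.2500
Σcross = 677.2500 → A = |Σcross|/2 = 338.6250 mm²
Σ(r_i+r_j)·cross = 21385.6250 → first moment M = |Σ|/6 = 3564.2708
R_c = M/A = 3564.2708/338.6250 = 10.5257 mm
θ = 93° = 1.623156 rad
V = θ·R_c·A = 1.623156·10.5257·338.6250 = 5785.368 mm³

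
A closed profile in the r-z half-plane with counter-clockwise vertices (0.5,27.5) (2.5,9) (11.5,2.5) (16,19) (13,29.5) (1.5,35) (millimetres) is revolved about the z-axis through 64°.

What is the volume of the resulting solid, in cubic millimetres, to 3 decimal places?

Volume = 2956.890 mm³

Profile (r,z), 6 vertices: (0.5,27.5) (2.5,9) (11.5,2.5) (16,19) (13,29.5) (1.5,35)
edge 0: (0.5,27.5)→(2.5,9)  cross = 0.5·9 − 2.5·27.5 = -64.2500; (r_i+r_j)·cross = 3·-64.2500 = -192.7500
edge 1: (2.5,9)→(11.5,2.5)  cross = 2.5·2.5 − 11.5·9 = -97.2500; (r_i+r_j)·cross = 14·-97.2500 = -1361.5000
edge 2: (11.5,2.5)→(16,19)  cross = 11.5·19 − 16·2.5 = 178.5000; (r_i+r_j)·cross = 27.5·178.5000 = 4908.7500
edge 3: (16,19)→(13,29.5)  cross = 16·29.5 − 13·19 = 225.0000; (r_i+r_j)·cross = 29·225.0000 = 6525.0000
edge 4: (13,29.5)→(1.5,35)  cross = 13·35 − 1.5·29.5 = 410.7500; (r_i+r_j)·cross = 14.5·410.7500 = 5955.8750
edge 5: (1.5,35)→(0.5,27.5)  cross = 1.5·27.5 − 0.5·35 = 23.7500; (r_i+r_j)·cross = 2·23.7500 = 47.5000
Σcross = 676.5000 → A = |Σcross|/2 = 338.2500 mm²
Σ(r_i+r_j)·cross = 15882.8750 → first moment M = |Σ|/6 = 2647.1458
R_c = M/A = 2647.1458/338.2500 = 7.8260 mm
θ = 64° = 1.117011 rad
V = θ·R_c·A = 1.117011·7.8260·338.2500 = 2956.890 mm³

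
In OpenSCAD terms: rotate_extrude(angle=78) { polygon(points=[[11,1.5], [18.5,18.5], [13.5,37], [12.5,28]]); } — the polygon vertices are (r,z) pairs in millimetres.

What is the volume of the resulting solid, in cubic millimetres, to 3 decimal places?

Profile (r,z), 4 vertices: (11,1.5) (18.5,18.5) (13.5,37) (12.5,28)
edge 0: (11,1.5)→(18.5,18.5)  cross = 11·18.5 − 18.5·1.5 = 175.7500; (r_i+r_j)·cross = 29.5·175.7500 = 5184.6250
edge 1: (18.5,18.5)→(13.5,37)  cross = 18.5·37 − 13.5·18.5 = 434.7500; (r_i+r_j)·cross = 32·434.7500 = 13912.0000
edge 2: (13.5,37)→(12.5,28)  cross = 13.5·28 − 12.5·37 = -84.5000; (r_i+r_j)·cross = 26·-84.5000 = -2197.0000
edge 3: (12.5,28)→(11,1.5)  cross = 12.5·1.5 − 11·28 = -289.2500; (r_i+r_j)·cross = 23.5·-289.2500 = -6797.3750
Σcross = 236.7500 → A = |Σcross|/2 = 118.3750 mm²
Σ(r_i+r_j)·cross = 10102.2500 → first moment M = |Σ|/6 = 1683.7083
R_c = M/A = 1683.7083/118.3750 = 14.2235 mm
θ = 78° = 1.361357 rad
V = θ·R_c·A = 1.361357·14.2235·118.3750 = 2292.128 mm³

Volume = 2292.128 mm³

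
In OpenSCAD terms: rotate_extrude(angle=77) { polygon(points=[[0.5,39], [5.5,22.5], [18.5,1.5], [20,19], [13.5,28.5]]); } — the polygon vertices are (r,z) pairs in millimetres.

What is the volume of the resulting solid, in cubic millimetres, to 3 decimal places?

Profile (r,z), 5 vertices: (0.5,39) (5.5,22.5) (18.5,1.5) (20,19) (13.5,28.5)
edge 0: (0.5,39)→(5.5,22.5)  cross = 0.5·22.5 − 5.5·39 = -203.2500; (r_i+r_j)·cross = 6·-203.2500 = -1219.5000
edge 1: (5.5,22.5)→(18.5,1.5)  cross = 5.5·1.5 − 18.5·22.5 = -408.0000; (r_i+r_j)·cross = 24·-408.0000 = -9792.0000
edge 2: (18.5,1.5)→(20,19)  cross = 18.5·19 − 20·1.5 = 321.5000; (r_i+r_j)·cross = 38.5·321.5000 = 12377.7500
edge 3: (20,19)→(13.5,28.5)  cross = 20·28.5 − 13.5·19 = 313.5000; (r_i+r_j)·cross = 33.5·313.5000 = 10502.2500
edge 4: (13.5,28.5)→(0.5,39)  cross = 13.5·39 − 0.5·28.5 = 512.2500; (r_i+r_j)·cross = 14·512.2500 = 7171.5000
Σcross = 536.0000 → A = |Σcross|/2 = 268.0000 mm²
Σ(r_i+r_j)·cross = 19040.0000 → first moment M = |Σ|/6 = 3173.3333
R_c = M/A = 3173.3333/268.0000 = 11.8408 mm
θ = 77° = 1.343904 rad
V = θ·R_c·A = 1.343904·11.8408·268.0000 = 4264.654 mm³

Volume = 4264.654 mm³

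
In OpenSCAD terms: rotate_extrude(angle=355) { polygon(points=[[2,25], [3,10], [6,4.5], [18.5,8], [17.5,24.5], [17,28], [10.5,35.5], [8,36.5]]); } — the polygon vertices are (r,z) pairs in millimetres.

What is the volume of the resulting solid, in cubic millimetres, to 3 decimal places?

Volume = 24652.528 mm³

Profile (r,z), 8 vertices: (2,25) (3,10) (6,4.5) (18.5,8) (17.5,24.5) (17,28) (10.5,35.5) (8,36.5)
edge 0: (2,25)→(3,10)  cross = 2·10 − 3·25 = -55.0000; (r_i+r_j)·cross = 5·-55.0000 = -275.0000
edge 1: (3,10)→(6,4.5)  cross = 3·4.5 − 6·10 = -46.5000; (r_i+r_j)·cross = 9·-46.5000 = -418.5000
edge 2: (6,4.5)→(18.5,8)  cross = 6·8 − 18.5·4.5 = -35.2500; (r_i+r_j)·cross = 24.5·-35.2500 = -863.6250
edge 3: (18.5,8)→(17.5,24.5)  cross = 18.5·24.5 − 17.5·8 = 313.2500; (r_i+r_j)·cross = 36·313.2500 = 11277.0000
edge 4: (17.5,24.5)→(17,28)  cross = 17.5·28 − 17·24.5 = 73.5000; (r_i+r_j)·cross = 34.5·73.5000 = 2535.7500
edge 5: (17,28)→(10.5,35.5)  cross = 17·35.5 − 10.5·28 = 309.5000; (r_i+r_j)·cross = 27.5·309.5000 = 8511.2500
edge 6: (10.5,35.5)→(8,36.5)  cross = 10.5·36.5 − 8·35.5 = 99.2500; (r_i+r_j)·cross = 18.5·99.2500 = 1836.1250
edge 7: (8,36.5)→(2,25)  cross = 8·25 − 2·36.5 = 127.0000; (r_i+r_j)·cross = 10·127.0000 = 1270.0000
Σcross = 785.7500 → A = |Σcross|/2 = 392.8750 mm²
Σ(r_i+r_j)·cross = 23873.0000 → first moment M = |Σ|/6 = 3978.8333
R_c = M/A = 3978.8333/392.8750 = 10.1275 mm
θ = 355° = 6.195919 rad
V = θ·R_c·A = 6.195919·10.1275·392.8750 = 24652.528 mm³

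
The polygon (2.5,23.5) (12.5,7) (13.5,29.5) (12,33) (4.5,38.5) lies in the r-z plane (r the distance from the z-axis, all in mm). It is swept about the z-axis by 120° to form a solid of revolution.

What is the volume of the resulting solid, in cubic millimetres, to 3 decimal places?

Volume = 3685.874 mm³

Profile (r,z), 5 vertices: (2.5,23.5) (12.5,7) (13.5,29.5) (12,33) (4.5,38.5)
edge 0: (2.5,23.5)→(12.5,7)  cross = 2.5·7 − 12.5·23.5 = -276.2500; (r_i+r_j)·cross = 15·-276.2500 = -4143.7500
edge 1: (12.5,7)→(13.5,29.5)  cross = 12.5·29.5 − 13.5·7 = 274.2500; (r_i+r_j)·cross = 26·274.2500 = 7130.5000
edge 2: (13.5,29.5)→(12,33)  cross = 13.5·33 − 12·29.5 = 91.5000; (r_i+r_j)·cross = 25.5·91.5000 = 2333.2500
edge 3: (12,33)→(4.5,38.5)  cross = 12·38.5 − 4.5·33 = 313.5000; (r_i+r_j)·cross = 16.5·313.5000 = 5172.7500
edge 4: (4.5,38.5)→(2.5,23.5)  cross = 4.5·23.5 − 2.5·38.5 = 9.5000; (r_i+r_j)·cross = 7·9.5000 = 66.5000
Σcross = 412.5000 → A = |Σcross|/2 = 206.2500 mm²
Σ(r_i+r_j)·cross = 10559.2500 → first moment M = |Σ|/6 = 1759.8750
R_c = M/A = 1759.8750/206.2500 = 8.5327 mm
θ = 120° = 2.094395 rad
V = θ·R_c·A = 2.094395·8.5327·206.2500 = 3685.874 mm³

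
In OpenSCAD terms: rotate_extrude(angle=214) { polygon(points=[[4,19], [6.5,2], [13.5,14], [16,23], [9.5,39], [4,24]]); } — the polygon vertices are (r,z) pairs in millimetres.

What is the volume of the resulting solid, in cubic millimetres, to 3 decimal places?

Profile (r,z), 6 vertices: (4,19) (6.5,2) (13.5,14) (16,23) (9.5,39) (4,24)
edge 0: (4,19)→(6.5,2)  cross = 4·2 − 6.5·19 = -115.5000; (r_i+r_j)·cross = 10.5·-115.5000 = -1212.7500
edge 1: (6.5,2)→(13.5,14)  cross = 6.5·14 − 13.5·2 = 64.0000; (r_i+r_j)·cross = 20·64.0000 = 1280.0000
edge 2: (13.5,14)→(16,23)  cross = 13.5·23 − 16·14 = 86.5000; (r_i+r_j)·cross = 29.5·86.5000 = 2551.7500
edge 3: (16,23)→(9.5,39)  cross = 16·39 − 9.5·23 = 405.5000; (r_i+r_j)·cross = 25.5·405.5000 = 10340.2500
edge 4: (9.5,39)→(4,24)  cross = 9.5·24 − 4·39 = 72.0000; (r_i+r_j)·cross = 13.5·72.0000 = 972.0000
edge 5: (4,24)→(4,19)  cross = 4·19 − 4·24 = -20.0000; (r_i+r_j)·cross = 8·-20.0000 = -160.0000
Σcross = 492.5000 → A = |Σcross|/2 = 246.2500 mm²
Σ(r_i+r_j)·cross = 13771.2500 → first moment M = |Σ|/6 = 2295.2083
R_c = M/A = 2295.2083/246.2500 = 9.3206 mm
θ = 214° = 3.735005 rad
V = θ·R_c·A = 3.735005·9.3206·246.2500 = 8572.614 mm³

Volume = 8572.614 mm³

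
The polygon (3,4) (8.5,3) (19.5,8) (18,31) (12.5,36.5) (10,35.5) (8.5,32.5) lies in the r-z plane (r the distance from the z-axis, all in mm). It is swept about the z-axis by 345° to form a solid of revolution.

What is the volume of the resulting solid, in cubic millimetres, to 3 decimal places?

Profile (r,z), 7 vertices: (3,4) (8.5,3) (19.5,8) (18,31) (12.5,36.5) (10,35.5) (8.5,32.5)
edge 0: (3,4)→(8.5,3)  cross = 3·3 − 8.5·4 = -25.0000; (r_i+r_j)·cross = 11.5·-25.0000 = -287.5000
edge 1: (8.5,3)→(19.5,8)  cross = 8.5·8 − 19.5·3 = 9.5000; (r_i+r_j)·cross = 28·9.5000 = 266.0000
edge 2: (19.5,8)→(18,31)  cross = 19.5·31 − 18·8 = 460.5000; (r_i+r_j)·cross = 37.5·460.5000 = 17268.7500
edge 3: (18,31)→(12.5,36.5)  cross = 18·36.5 − 12.5·31 = 269.5000; (r_i+r_j)·cross = 30.5·269.5000 = 8219.7500
edge 4: (12.5,36.5)→(10,35.5)  cross = 12.5·35.5 − 10·36.5 = 78.7500; (r_i+r_j)·cross = 22.5·78.7500 = 1771.8750
edge 5: (10,35.5)→(8.5,32.5)  cross = 10·32.5 − 8.5·35.5 = 23.2500; (r_i+r_j)·cross = 18.5·23.2500 = 430.1250
edge 6: (8.5,32.5)→(3,4)  cross = 8.5·4 − 3·32.5 = -63.5000; (r_i+r_j)·cross = 11.5·-63.5000 = -730.2500
Σcross = 753.0000 → A = |Σcross|/2 = 376.5000 mm²
Σ(r_i+r_j)·cross = 26938.7500 → first moment M = |Σ|/6 = 4489.7917
R_c = M/A = 4489.7917/376.5000 = 11.9251 mm
θ = 345° = 6.021386 rad
V = θ·R_c·A = 6.021386·11.9251·376.5000 = 27034.768 mm³

Volume = 27034.768 mm³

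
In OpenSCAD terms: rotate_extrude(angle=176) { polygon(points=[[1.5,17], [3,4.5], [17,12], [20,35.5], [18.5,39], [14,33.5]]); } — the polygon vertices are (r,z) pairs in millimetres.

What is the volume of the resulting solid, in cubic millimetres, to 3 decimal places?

Volume = 11515.333 mm³

Profile (r,z), 6 vertices: (1.5,17) (3,4.5) (17,12) (20,35.5) (18.5,39) (14,33.5)
edge 0: (1.5,17)→(3,4.5)  cross = 1.5·4.5 − 3·17 = -44.2500; (r_i+r_j)·cross = 4.5·-44.2500 = -199.1250
edge 1: (3,4.5)→(17,12)  cross = 3·12 − 17·4.5 = -40.5000; (r_i+r_j)·cross = 20·-40.5000 = -810.0000
edge 2: (17,12)→(20,35.5)  cross = 17·35.5 − 20·12 = 363.5000; (r_i+r_j)·cross = 37·363.5000 = 13449.5000
edge 3: (20,35.5)→(18.5,39)  cross = 20·39 − 18.5·35.5 = 123.2500; (r_i+r_j)·cross = 38.5·123.2500 = 4745.1250
edge 4: (18.5,39)→(14,33.5)  cross = 18.5·33.5 − 14·39 = 73.7500; (r_i+r_j)·cross = 32.5·73.7500 = 2396.8750
edge 5: (14,33.5)→(1.5,17)  cross = 14·17 − 1.5·33.5 = 187.7500; (r_i+r_j)·cross = 15.5·187.7500 = 2910.1250
Σcross = 663.5000 → A = |Σcross|/2 = 331.7500 mm²
Σ(r_i+r_j)·cross = 22492.5000 → first moment M = |Σ|/6 = 3748.7500
R_c = M/A = 3748.7500/331.7500 = 11.2999 mm
θ = 176° = 3.071779 rad
V = θ·R_c·A = 3.071779·11.2999·331.7500 = 11515.333 mm³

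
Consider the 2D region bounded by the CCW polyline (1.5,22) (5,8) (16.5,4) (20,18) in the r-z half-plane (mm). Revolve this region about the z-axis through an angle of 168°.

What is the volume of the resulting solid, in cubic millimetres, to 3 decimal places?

Profile (r,z), 4 vertices: (1.5,22) (5,8) (16.5,4) (20,18)
edge 0: (1.5,22)→(5,8)  cross = 1.5·8 − 5·22 = -98.0000; (r_i+r_j)·cross = 6.5·-98.0000 = -637.0000
edge 1: (5,8)→(16.5,4)  cross = 5·4 − 16.5·8 = -112.0000; (r_i+r_j)·cross = 21.5·-112.0000 = -2408.0000
edge 2: (16.5,4)→(20,18)  cross = 16.5·18 − 20·4 = 217.0000; (r_i+r_j)·cross = 36.5·217.0000 = 7920.5000
edge 3: (20,18)→(1.5,22)  cross = 20·22 − 1.5·18 = 413.0000; (r_i+r_j)·cross = 21.5·413.0000 = 8879.5000
Σcross = 420.0000 → A = |Σcross|/2 = 210.0000 mm²
Σ(r_i+r_j)·cross = 13755.0000 → first moment M = |Σ|/6 = 2292.5000
R_c = M/A = 2292.5000/210.0000 = 10.9167 mm
θ = 168° = 2.932153 rad
V = θ·R_c·A = 2.932153·10.9167·210.0000 = 6721.961 mm³

Volume = 6721.961 mm³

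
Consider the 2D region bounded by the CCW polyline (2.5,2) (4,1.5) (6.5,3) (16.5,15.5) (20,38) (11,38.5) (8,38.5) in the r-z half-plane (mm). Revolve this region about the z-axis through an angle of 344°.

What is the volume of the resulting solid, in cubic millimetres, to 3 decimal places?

Profile (r,z), 7 vertices: (2.5,2) (4,1.5) (6.5,3) (16.5,15.5) (20,38) (11,38.5) (8,38.5)
edge 0: (2.5,2)→(4,1.5)  cross = 2.5·1.5 − 4·2 = -4.2500; (r_i+r_j)·cross = 6.5·-4.2500 = -27.6250
edge 1: (4,1.5)→(6.5,3)  cross = 4·3 − 6.5·1.5 = 2.2500; (r_i+r_j)·cross = 10.5·2.2500 = 23.6250
edge 2: (6.5,3)→(16.5,15.5)  cross = 6.5·15.5 − 16.5·3 = 51.2500; (r_i+r_j)·cross = 23·51.2500 = 1178.7500
edge 3: (16.5,15.5)→(20,38)  cross = 16.5·38 − 20·15.5 = 317.0000; (r_i+r_j)·cross = 36.5·317.0000 = 11570.5000
edge 4: (20,38)→(11,38.5)  cross = 20·38.5 − 11·38 = 352.0000; (r_i+r_j)·cross = 31·352.0000 = 10912.0000
edge 5: (11,38.5)→(8,38.5)  cross = 11·38.5 − 8·38.5 = 115.5000; (r_i+r_j)·cross = 19·115.5000 = 2194.5000
edge 6: (8,38.5)→(2.5,2)  cross = 8·2 − 2.5·38.5 = -80.2500; (r_i+r_j)·cross = 10.5·-80.2500 = -842.6250
Σcross = 753.5000 → A = |Σcross|/2 = 376.7500 mm²
Σ(r_i+r_j)·cross = 25009.1250 → first moment M = |Σ|/6 = 4168.1875
R_c = M/A = 4168.1875/376.7500 = 11.0635 mm
θ = 344° = 6.003933 rad
V = θ·R_c·A = 6.003933·11.0635·376.7500 = 25025.517 mm³

Volume = 25025.517 mm³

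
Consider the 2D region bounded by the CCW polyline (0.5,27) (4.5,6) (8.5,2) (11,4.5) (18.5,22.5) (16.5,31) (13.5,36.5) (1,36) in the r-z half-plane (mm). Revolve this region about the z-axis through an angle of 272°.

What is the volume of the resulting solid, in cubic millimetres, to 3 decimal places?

Volume = 18313.682 mm³

Profile (r,z), 8 vertices: (0.5,27) (4.5,6) (8.5,2) (11,4.5) (18.5,22.5) (16.5,31) (13.5,36.5) (1,36)
edge 0: (0.5,27)→(4.5,6)  cross = 0.5·6 − 4.5·27 = -118.5000; (r_i+r_j)·cross = 5·-118.5000 = -592.5000
edge 1: (4.5,6)→(8.5,2)  cross = 4.5·2 − 8.5·6 = -42.0000; (r_i+r_j)·cross = 13·-42.0000 = -546.0000
edge 2: (8.5,2)→(11,4.5)  cross = 8.5·4.5 − 11·2 = 16.2500; (r_i+r_j)·cross = 19.5·16.2500 = 316.8750
edge 3: (11,4.5)→(18.5,22.5)  cross = 11·22.5 − 18.5·4.5 = 164.2500; (r_i+r_j)·cross = 29.5·164.2500 = 4845.3750
edge 4: (18.5,22.5)→(16.5,31)  cross = 18.5·31 − 16.5·22.5 = 202.2500; (r_i+r_j)·cross = 35·202.2500 = 7078.7500
edge 5: (16.5,31)→(13.5,36.5)  cross = 16.5·36.5 − 13.5·31 = 183.7500; (r_i+r_j)·cross = 30·183.7500 = 5512.5000
edge 6: (13.5,36.5)→(1,36)  cross = 13.5·36 − 1·36.5 = 449.5000; (r_i+r_j)·cross = 14.5·449.5000 = 6517.7500
edge 7: (1,36)→(0.5,27)  cross = 1·27 − 0.5·36 = 9.0000; (r_i+r_j)·cross = 1.5·9.0000 = 13.5000
Σcross = 864.5000 → A = |Σcross|/2 = 432.2500 mm²
Σ(r_i+r_j)·cross = 23146.2500 → first moment M = |Σ|/6 = 3857.7083
R_c = M/A = 3857.7083/432.2500 = 8.9247 mm
θ = 272° = 4.747296 rad
V = θ·R_c·A = 4.747296·8.9247·432.2500 = 18313.682 mm³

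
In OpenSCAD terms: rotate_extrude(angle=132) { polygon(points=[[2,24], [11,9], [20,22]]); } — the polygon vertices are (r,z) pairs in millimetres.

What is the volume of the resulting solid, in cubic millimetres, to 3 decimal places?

Volume = 3193.115 mm³

Profile (r,z), 3 vertices: (2,24) (11,9) (20,22)
edge 0: (2,24)→(11,9)  cross = 2·9 − 11·24 = -246.0000; (r_i+r_j)·cross = 13·-246.0000 = -3198.0000
edge 1: (11,9)→(20,22)  cross = 11·22 − 20·9 = 62.0000; (r_i+r_j)·cross = 31·62.0000 = 1922.0000
edge 2: (20,22)→(2,24)  cross = 20·24 − 2·22 = 436.0000; (r_i+r_j)·cross = 22·436.0000 = 9592.0000
Σcross = 252.0000 → A = |Σcross|/2 = 126.0000 mm²
Σ(r_i+r_j)·cross = 8316.0000 → first moment M = |Σ|/6 = 1386.0000
R_c = M/A = 1386.0000/126.0000 = 11.0000 mm
θ = 132° = 2.303835 rad
V = θ·R_c·A = 2.303835·11.0000·126.0000 = 3193.115 mm³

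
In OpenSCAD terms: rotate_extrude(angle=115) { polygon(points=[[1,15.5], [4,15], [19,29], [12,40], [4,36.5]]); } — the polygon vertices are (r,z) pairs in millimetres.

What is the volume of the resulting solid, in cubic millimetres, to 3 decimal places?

Profile (r,z), 5 vertices: (1,15.5) (4,15) (19,29) (12,40) (4,36.5)
edge 0: (1,15.5)→(4,15)  cross = 1·15 − 4·15.5 = -47.0000; (r_i+r_j)·cross = 5·-47.0000 = -235.0000
edge 1: (4,15)→(19,29)  cross = 4·29 − 19·15 = -169.0000; (r_i+r_j)·cross = 23·-169.0000 = -3887.0000
edge 2: (19,29)→(12,40)  cross = 19·40 − 12·29 = 412.0000; (r_i+r_j)·cross = 31·412.0000 = 12772.0000
edge 3: (12,40)→(4,36.5)  cross = 12·36.5 − 4·40 = 278.0000; (r_i+r_j)·cross = 16·278.0000 = 4448.0000
edge 4: (4,36.5)→(1,15.5)  cross = 4·15.5 − 1·36.5 = 25.5000; (r_i+r_j)·cross = 5·25.5000 = 127.5000
Σcross = 499.5000 → A = |Σcross|/2 = 249.7500 mm²
Σ(r_i+r_j)·cross = 13225.5000 → first moment M = |Σ|/6 = 2204.2500
R_c = M/A = 2204.2500/249.7500 = 8.8258 mm
θ = 115° = 2.007129 rad
V = θ·R_c·A = 2.007129·8.8258·249.7500 = 4424.213 mm³

Volume = 4424.213 mm³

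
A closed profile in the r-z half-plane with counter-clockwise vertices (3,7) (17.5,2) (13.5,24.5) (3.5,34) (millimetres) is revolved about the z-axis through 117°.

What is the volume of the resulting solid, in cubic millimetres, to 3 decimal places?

Profile (r,z), 4 vertices: (3,7) (17.5,2) (13.5,24.5) (3.5,34)
edge 0: (3,7)→(17.5,2)  cross = 3·2 − 17.5·7 = -116.5000; (r_i+r_j)·cross = 20.5·-116.5000 = -2388.2500
edge 1: (17.5,2)→(13.5,24.5)  cross = 17.5·24.5 − 13.5·2 = 401.7500; (r_i+r_j)·cross = 31·401.7500 = 12454.2500
edge 2: (13.5,24.5)→(3.5,34)  cross = 13.5·34 − 3.5·24.5 = 373.2500; (r_i+r_j)·cross = 17·373.2500 = 6345.2500
edge 3: (3.5,34)→(3,7)  cross = 3.5·7 − 3·34 = -77.5000; (r_i+r_j)·cross = 6.5·-77.5000 = -503.7500
Σcross = 581.0000 → A = |Σcross|/2 = 290.5000 mm²
Σ(r_i+r_j)·cross = 15907.5000 → first moment M = |Σ|/6 = 2651.2500
R_c = M/A = 2651.2500/290.5000 = 9.1265 mm
θ = 117° = 2.042035 rad
V = θ·R_c·A = 2.042035·9.1265·290.5000 = 5413.946 mm³

Volume = 5413.946 mm³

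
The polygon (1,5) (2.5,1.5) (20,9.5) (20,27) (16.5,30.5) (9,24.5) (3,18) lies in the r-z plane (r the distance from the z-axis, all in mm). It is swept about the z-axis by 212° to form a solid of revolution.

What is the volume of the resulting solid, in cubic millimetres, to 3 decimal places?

Volume = 14913.708 mm³

Profile (r,z), 7 vertices: (1,5) (2.5,1.5) (20,9.5) (20,27) (16.5,30.5) (9,24.5) (3,18)
edge 0: (1,5)→(2.5,1.5)  cross = 1·1.5 − 2.5·5 = -11.0000; (r_i+r_j)·cross = 3.5·-11.0000 = -38.5000
edge 1: (2.5,1.5)→(20,9.5)  cross = 2.5·9.5 − 20·1.5 = -6.2500; (r_i+r_j)·cross = 22.5·-6.2500 = -140.6250
edge 2: (20,9.5)→(20,27)  cross = 20·27 − 20·9.5 = 350.0000; (r_i+r_j)·cross = 40·350.0000 = 14000.0000
edge 3: (20,27)→(16.5,30.5)  cross = 20·30.5 − 16.5·27 = 164.5000; (r_i+r_j)·cross = 36.5·164.5000 = 6004.2500
edge 4: (16.5,30.5)→(9,24.5)  cross = 16.5·24.5 − 9·30.5 = 129.7500; (r_i+r_j)·cross = 25.5·129.7500 = 3308.6250
edge 5: (9,24.5)→(3,18)  cross = 9·18 − 3·24.5 = 88.5000; (r_i+r_j)·cross = 12·88.5000 = 1062.0000
edge 6: (3,18)→(1,5)  cross = 3·5 − 1·18 = -3.0000; (r_i+r_j)·cross = 4·-3.0000 = -12.0000
Σcross = 712.5000 → A = |Σcross|/2 = 356.2500 mm²
Σ(r_i+r_j)·cross = 24183.7500 → first moment M = |Σ|/6 = 4030.6250
R_c = M/A = 4030.6250/356.2500 = 11.3140 mm
θ = 212° = 3.700098 rad
V = θ·R_c·A = 3.700098·11.3140·356.2500 = 14913.708 mm³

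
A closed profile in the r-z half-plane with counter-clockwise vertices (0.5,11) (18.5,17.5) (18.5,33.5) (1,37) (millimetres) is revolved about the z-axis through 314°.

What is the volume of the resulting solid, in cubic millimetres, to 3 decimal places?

Volume = 18208.409 mm³

Profile (r,z), 4 vertices: (0.5,11) (18.5,17.5) (18.5,33.5) (1,37)
edge 0: (0.5,11)→(18.5,17.5)  cross = 0.5·17.5 − 18.5·11 = -194.7500; (r_i+r_j)·cross = 19·-194.7500 = -3700.2500
edge 1: (18.5,17.5)→(18.5,33.5)  cross = 18.5·33.5 − 18.5·17.5 = 296.0000; (r_i+r_j)·cross = 37·296.0000 = 10952.0000
edge 2: (18.5,33.5)→(1,37)  cross = 18.5·37 − 1·33.5 = 651.0000; (r_i+r_j)·cross = 19.5·651.0000 = 12694.5000
edge 3: (1,37)→(0.5,11)  cross = 1·11 − 0.5·37 = -7.5000; (r_i+r_j)·cross = 1.5·-7.5000 = -11.2500
Σcross = 744.7500 → A = |Σcross|/2 = 372.3750 mm²
Σ(r_i+r_j)·cross = 19935.0000 → first moment M = |Σ|/6 = 3322.5000
R_c = M/A = 3322.5000/372.3750 = 8.9225 mm
θ = 314° = 5.480334 rad
V = θ·R_c·A = 5.480334·8.9225·372.3750 = 18208.409 mm³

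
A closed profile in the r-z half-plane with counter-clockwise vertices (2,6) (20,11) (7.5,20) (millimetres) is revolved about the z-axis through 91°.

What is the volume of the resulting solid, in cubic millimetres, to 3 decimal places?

Volume = 1753.097 mm³

Profile (r,z), 3 vertices: (2,6) (20,11) (7.5,20)
edge 0: (2,6)→(20,11)  cross = 2·11 − 20·6 = -98.0000; (r_i+r_j)·cross = 22·-98.0000 = -2156.0000
edge 1: (20,11)→(7.5,20)  cross = 20·20 − 7.5·11 = 317.5000; (r_i+r_j)·cross = 27.5·317.5000 = 8731.2500
edge 2: (7.5,20)→(2,6)  cross = 7.5·6 − 2·20 = 5.0000; (r_i+r_j)·cross = 9.5·5.0000 = 47.5000
Σcross = 224.5000 → A = |Σcross|/2 = 112.2500 mm²
Σ(r_i+r_j)·cross = 6622.7500 → first moment M = |Σ|/6 = 1103.7917
R_c = M/A = 1103.7917/112.2500 = 9.8333 mm
θ = 91° = 1.588250 rad
V = θ·R_c·A = 1.588250·9.8333·112.2500 = 1753.097 mm³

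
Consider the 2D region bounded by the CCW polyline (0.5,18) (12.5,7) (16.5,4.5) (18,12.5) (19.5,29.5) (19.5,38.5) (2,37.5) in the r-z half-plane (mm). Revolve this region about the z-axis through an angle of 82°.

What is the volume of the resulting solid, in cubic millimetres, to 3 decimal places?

Profile (r,z), 7 vertices: (0.5,18) (12.5,7) (16.5,4.5) (18,12.5) (19.5,29.5) (19.5,38.5) (2,37.5)
edge 0: (0.5,18)→(12.5,7)  cross = 0.5·7 − 12.5·18 = -221.5000; (r_i+r_j)·cross = 13·-221.5000 = -2879.5000
edge 1: (12.5,7)→(16.5,4.5)  cross = 12.5·4.5 − 16.5·7 = -59.2500; (r_i+r_j)·cross = 29·-59.2500 = -1718.2500
edge 2: (16.5,4.5)→(18,12.5)  cross = 16.5·12.5 − 18·4.5 = 125.2500; (r_i+r_j)·cross = 34.5·125.2500 = 4321.1250
edge 3: (18,12.5)→(19.5,29.5)  cross = 18·29.5 − 19.5·12.5 = 287.2500; (r_i+r_j)·cross = 37.5·287.2500 = 10771.8750
edge 4: (19.5,29.5)→(19.5,38.5)  cross = 19.5·38.5 − 19.5·29.5 = 175.5000; (r_i+r_j)·cross = 39·175.5000 = 6844.5000
edge 5: (19.5,38.5)→(2,37.5)  cross = 19.5·37.5 − 2·38.5 = 654.2500; (r_i+r_j)·cross = 21.5·654.2500 = 14066.3750
edge 6: (2,37.5)→(0.5,18)  cross = 2·18 − 0.5·37.5 = 17.2500; (r_i+r_j)·cross = 2.5·17.2500 = 43.1250
Σcross = 978.7500 → A = |Σcross|/2 = 489.3750 mm²
Σ(r_i+r_j)·cross = 31449.2500 → first moment M = |Σ|/6 = 5241.5417
R_c = M/A = 5241.5417/489.3750 = 10.7107 mm
θ = 82° = 1.431170 rad
V = θ·R_c·A = 1.431170·10.7107·489.3750 = 7501.537 mm³

Volume = 7501.537 mm³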